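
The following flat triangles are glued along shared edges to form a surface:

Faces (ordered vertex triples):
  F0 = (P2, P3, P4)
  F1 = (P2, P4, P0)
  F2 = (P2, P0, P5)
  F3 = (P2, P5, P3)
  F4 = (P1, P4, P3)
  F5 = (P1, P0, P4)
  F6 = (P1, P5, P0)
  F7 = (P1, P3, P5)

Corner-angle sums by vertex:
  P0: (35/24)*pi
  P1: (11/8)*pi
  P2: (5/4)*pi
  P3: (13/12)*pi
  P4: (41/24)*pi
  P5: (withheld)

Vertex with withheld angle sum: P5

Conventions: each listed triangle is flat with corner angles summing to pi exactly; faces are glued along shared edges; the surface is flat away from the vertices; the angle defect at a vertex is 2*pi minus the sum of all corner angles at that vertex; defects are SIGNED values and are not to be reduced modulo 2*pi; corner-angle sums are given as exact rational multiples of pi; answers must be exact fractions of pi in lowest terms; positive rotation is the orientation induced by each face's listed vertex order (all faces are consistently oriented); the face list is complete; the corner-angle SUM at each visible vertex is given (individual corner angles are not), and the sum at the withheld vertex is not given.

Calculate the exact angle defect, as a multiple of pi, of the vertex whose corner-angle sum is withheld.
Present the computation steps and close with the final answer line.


V = 6, E = 12, F = 8; chi = V - E + F = 2
Gauss-Bonnet: total defect = 2*pi*chi = 4*pi; visible defects sum to (25/8)*pi

Answer: defect(P5) = (7/8)*pi


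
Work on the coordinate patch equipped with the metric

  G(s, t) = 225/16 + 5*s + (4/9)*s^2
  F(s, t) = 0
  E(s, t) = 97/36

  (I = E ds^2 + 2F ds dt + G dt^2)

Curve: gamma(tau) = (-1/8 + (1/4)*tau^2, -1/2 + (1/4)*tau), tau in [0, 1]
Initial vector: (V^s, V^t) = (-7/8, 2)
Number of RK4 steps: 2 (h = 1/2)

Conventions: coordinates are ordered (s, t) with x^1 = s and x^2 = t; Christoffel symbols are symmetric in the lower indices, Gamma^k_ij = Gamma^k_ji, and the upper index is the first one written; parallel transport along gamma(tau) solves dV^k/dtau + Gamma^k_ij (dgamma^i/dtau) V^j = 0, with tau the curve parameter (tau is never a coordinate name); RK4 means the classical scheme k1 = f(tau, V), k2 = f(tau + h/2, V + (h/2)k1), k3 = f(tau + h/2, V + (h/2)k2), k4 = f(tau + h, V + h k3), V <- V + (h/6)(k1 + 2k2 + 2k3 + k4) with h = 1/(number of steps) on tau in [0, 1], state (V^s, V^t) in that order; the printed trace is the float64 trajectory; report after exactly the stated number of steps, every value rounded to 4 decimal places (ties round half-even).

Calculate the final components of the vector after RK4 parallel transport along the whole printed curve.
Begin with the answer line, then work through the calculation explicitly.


Answer: V^s = -0.4177, V^t = 1.9412

gamma'(tau) = ((1/2)*tau, 1/4); f(tau, V)^k = -Gamma^k_ij(gamma(tau)) gamma'^i(tau) V^j; h = 1/2; intermediate values shown to 6 dp
curve data and Christoffel symbols at the stage parameters:
  tau = 0.000000: gamma = (-0.125000, -0.500000), gamma' = (0.000000, 0.250000); Gamma_sss = 0.000000, Gamma_sst = 0.000000, Gamma_stt = -0.907216, Gamma_tss = 0.000000, Gamma_tst = 0.181818, Gamma_ttt = 0.000000
  tau = 0.250000: gamma = (-0.109375, -0.437500), gamma' = (0.125000, 0.250000); Gamma_sss = 0.000000, Gamma_sst = 0.000000, Gamma_stt = -0.909794, Gamma_tss = 0.000000, Gamma_tst = 0.181303, Gamma_ttt = 0.000000
  tau = 0.500000: gamma = (-0.062500, -0.375000), gamma' = (0.250000, 0.250000); Gamma_sss = 0.000000, Gamma_sst = 0.000000, Gamma_stt = -0.917526, Gamma_tss = 0.000000, Gamma_tst = 0.179775, Gamma_ttt = 0.000000
  tau = 0.750000: gamma = (0.015625, -0.312500), gamma' = (0.375000, 0.250000); Gamma_sss = 0.000000, Gamma_sst = 0.000000, Gamma_stt = -0.930412, Gamma_tss = 0.000000, Gamma_tst = 0.177285, Gamma_ttt = 0.000000
  tau = 1.000000: gamma = (0.125000, -0.250000), gamma' = (0.500000, 0.250000); Gamma_sss = 0.000000, Gamma_sst = 0.000000, Gamma_stt = -0.948454, Gamma_tss = 0.000000, Gamma_tst = 0.173913, Gamma_ttt = 0.000000
step 0: V^s = -0.8750, V^t = 2.0000
step 1: k1 = (0.453608, 0.039773), k2 = (0.457158, -0.011031), k3 = (0.454270, -0.010783), k4 = (0.457526, -0.060528); V <- V + (h/6)(k1 + 2k2 + 2k3 + k4): V^s = -0.6472, V^t = 1.9946
step 2: k1 = (0.457532, -0.060560), k2 = (0.460437, -0.107987), k3 = (0.457679, -0.107231), k4 = (0.460242, -0.150596); V <- V + (h/6)(k1 + 2k2 + 2k3 + k4): V^s = -0.4177, V^t = 1.9412


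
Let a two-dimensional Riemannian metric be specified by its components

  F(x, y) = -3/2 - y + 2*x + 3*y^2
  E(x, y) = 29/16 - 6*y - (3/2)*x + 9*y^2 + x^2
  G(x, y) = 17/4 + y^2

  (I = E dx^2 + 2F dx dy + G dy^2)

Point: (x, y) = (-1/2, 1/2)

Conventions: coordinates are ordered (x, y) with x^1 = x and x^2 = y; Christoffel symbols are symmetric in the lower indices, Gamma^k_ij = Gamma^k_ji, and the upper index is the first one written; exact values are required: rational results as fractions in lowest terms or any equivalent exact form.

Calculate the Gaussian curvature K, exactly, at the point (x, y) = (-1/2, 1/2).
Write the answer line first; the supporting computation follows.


Answer: K = -6128/6075

E = 33/16, F = -9/4, G = 9/2, EG - F^2 = 135/32 at the point
E_x = -5/2, E_y = 3, F_x = 2, F_y = 2, G_x = 0, G_y = 1
E_yy = 18, F_xy = 0, G_xx = 0
By Brioschi, K is (det M1 - det M2) divided by (EG - F^2) squared.
M1 = [[-E_yy/2 + F_xy - G_xx/2, E_x/2, F_x - E_y/2], [F_y - G_x/2, E, F], [G_y/2, F, G]] = [[-9, -5/4, 1/2], [2, 33/16, -9/4], [1/2, -9/4, 9/2]]; det M1 = -1797/64
M2 = [[0, E_y/2, G_x/2], [E_y/2, E, F], [G_x/2, F, G]] = [[0, 3/2, 0], [3/2, 33/16, -9/4], [0, -9/4, 9/2]]; det M2 = -81/8
det M1 - det M2 = -1149/64; K = -1149/64 / (135/32)^2 = -6128/6075


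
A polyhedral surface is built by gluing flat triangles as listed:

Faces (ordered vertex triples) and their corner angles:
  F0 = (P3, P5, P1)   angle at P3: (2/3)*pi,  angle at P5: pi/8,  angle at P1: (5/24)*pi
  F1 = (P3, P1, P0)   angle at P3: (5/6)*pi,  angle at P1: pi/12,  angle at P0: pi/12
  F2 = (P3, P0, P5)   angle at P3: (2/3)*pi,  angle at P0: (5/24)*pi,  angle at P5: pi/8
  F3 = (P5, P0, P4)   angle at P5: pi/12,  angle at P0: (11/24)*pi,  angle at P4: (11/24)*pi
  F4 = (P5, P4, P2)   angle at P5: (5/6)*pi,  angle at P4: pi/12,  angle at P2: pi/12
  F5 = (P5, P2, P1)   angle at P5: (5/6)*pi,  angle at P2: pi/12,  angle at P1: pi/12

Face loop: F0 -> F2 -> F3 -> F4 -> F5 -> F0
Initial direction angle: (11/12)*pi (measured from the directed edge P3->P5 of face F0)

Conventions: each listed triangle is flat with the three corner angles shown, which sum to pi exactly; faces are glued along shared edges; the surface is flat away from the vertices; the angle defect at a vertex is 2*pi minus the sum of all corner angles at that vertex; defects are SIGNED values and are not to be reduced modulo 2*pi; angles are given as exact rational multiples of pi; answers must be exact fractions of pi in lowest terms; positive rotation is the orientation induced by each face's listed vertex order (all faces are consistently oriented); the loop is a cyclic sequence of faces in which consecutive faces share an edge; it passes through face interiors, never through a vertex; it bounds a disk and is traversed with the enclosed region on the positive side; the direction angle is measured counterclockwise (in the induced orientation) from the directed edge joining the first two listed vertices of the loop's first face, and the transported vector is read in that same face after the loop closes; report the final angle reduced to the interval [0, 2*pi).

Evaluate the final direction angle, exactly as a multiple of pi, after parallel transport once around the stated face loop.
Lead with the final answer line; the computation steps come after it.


Answer: final direction angle = (11/12)*pi

enclosed vertex P5: corner angles sum to 2*pi, defect = 2*pi - 2*pi = 0
transport around the loop rotates by the sum of enclosed defects; add to the initial angle mod 2*pi
final angle = (11/12)*pi + 0 = (11/12)*pi (mod 2*pi)


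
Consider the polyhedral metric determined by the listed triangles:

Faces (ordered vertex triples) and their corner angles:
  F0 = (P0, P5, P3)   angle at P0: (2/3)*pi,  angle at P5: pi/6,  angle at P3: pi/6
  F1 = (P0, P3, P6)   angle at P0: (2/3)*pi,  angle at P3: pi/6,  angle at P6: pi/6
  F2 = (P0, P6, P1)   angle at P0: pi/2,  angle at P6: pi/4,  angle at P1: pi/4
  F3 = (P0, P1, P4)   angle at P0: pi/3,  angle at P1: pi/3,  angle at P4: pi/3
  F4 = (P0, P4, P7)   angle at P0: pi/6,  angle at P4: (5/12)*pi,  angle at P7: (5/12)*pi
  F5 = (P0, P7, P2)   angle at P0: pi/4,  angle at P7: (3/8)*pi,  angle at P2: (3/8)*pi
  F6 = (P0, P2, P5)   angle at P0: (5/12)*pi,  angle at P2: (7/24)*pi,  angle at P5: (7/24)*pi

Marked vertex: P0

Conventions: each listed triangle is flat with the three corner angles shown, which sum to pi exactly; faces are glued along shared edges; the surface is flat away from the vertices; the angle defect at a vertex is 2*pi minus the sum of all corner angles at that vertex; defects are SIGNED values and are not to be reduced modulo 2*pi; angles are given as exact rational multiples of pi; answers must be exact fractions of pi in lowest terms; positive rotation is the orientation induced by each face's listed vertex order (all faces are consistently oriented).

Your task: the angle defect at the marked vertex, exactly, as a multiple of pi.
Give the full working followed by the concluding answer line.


Sum of corner angles at P0: 3*pi
defect = 2*pi - 3*pi

Answer: defect(P0) = -pi


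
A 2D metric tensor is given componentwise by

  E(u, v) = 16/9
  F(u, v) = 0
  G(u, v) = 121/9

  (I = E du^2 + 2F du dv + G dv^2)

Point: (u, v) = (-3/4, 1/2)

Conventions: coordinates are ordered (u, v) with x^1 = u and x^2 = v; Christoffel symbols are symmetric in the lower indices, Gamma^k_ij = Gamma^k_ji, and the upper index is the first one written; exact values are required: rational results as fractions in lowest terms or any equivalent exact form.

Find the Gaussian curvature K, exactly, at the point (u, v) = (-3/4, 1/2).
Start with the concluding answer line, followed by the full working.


Answer: K = 0

E = 16/9, F = 0, G = 121/9, EG - F^2 = 1936/81 at the point
E_u = 0, E_v = 0, F_u = 0, F_v = 0, G_u = 0, G_v = 0
E_vv = 0, F_uv = 0, G_uu = 0
The intrinsic route: Brioschi's K = (det M1 - det M2)/(EG - F^2)^2.
M1 = [[-E_vv/2 + F_uv - G_uu/2, E_u/2, F_u - E_v/2], [F_v - G_u/2, E, F], [G_v/2, F, G]] = [[0, 0, 0], [0, 16/9, 0], [0, 0, 121/9]]; det M1 = 0
M2 = [[0, E_v/2, G_u/2], [E_v/2, E, F], [G_u/2, F, G]] = [[0, 0, 0], [0, 16/9, 0], [0, 0, 121/9]]; det M2 = 0
det M1 - det M2 = 0; K = 0 / (1936/81)^2 = 0


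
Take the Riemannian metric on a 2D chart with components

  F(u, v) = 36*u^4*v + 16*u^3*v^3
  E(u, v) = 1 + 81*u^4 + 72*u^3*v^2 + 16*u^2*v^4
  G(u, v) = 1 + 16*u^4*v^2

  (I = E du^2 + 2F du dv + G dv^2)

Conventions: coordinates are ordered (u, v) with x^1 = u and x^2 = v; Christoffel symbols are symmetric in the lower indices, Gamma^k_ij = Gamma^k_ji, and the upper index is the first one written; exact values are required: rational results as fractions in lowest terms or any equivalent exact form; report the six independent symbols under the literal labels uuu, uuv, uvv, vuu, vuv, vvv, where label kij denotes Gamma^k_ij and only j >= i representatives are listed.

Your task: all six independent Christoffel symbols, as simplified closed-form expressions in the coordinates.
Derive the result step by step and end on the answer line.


E = 1 + 81*u^4 + 72*u^3*v^2 + 16*u^2*v^4; F = 36*u^4*v + 16*u^3*v^3; G = 1 + 16*u^4*v^2
Gamma^k_ij = (1/2) g^{kl} (d_i g_jl + d_j g_il - d_l g_ij), with g^inv = (1/(EG-F^2)) [[G, -F], [-F, E]]
first partials: E_u = 324*u^3 + 216*u^2*v^2 + 32*u*v^4, E_v = 144*u^3*v + 64*u^2*v^3, F_u = 144*u^3*v + 48*u^2*v^3, F_v = 36*u^4 + 48*u^3*v^2, G_u = 64*u^3*v^2, G_v = 32*u^4*v
D = EG - F^2 = 1 + 81*u^4 + 72*u^3*v^2 + 16*u^2*v^4 + 16*u^4*v^2
expanded: Gamma^u_uu = (G E_u - 2F F_u + F E_v)/(2D), Gamma^u_uv = (G E_v - F G_u)/(2D), Gamma^u_vv = (2G F_v - G G_u - F G_v)/(2D), Gamma^v_uu = (2E F_u - E E_v - F E_u)/(2D), Gamma^v_uv = (E G_u - F E_v)/(2D), Gamma^v_vv = (E G_v - 2F F_v + F G_u)/(2D); substitute and cancel common factors

Answer: Gamma_uuu = (162*u^3 + 108*u^2*v^2 + 16*u*v^4)/(16*u^4*v^2 + 81*u^4 + 72*u^3*v^2 + 16*u^2*v^4 + 1), Gamma_uuv = (72*u^3*v + 32*u^2*v^3)/(16*u^4*v^2 + 81*u^4 + 72*u^3*v^2 + 16*u^2*v^4 + 1), Gamma_uvv = (36*u^4 + 16*u^3*v^2)/(16*u^4*v^2 + 81*u^4 + 72*u^3*v^2 + 16*u^2*v^4 + 1), Gamma_vuu = (72*u^3*v + 16*u^2*v^3)/(16*u^4*v^2 + 81*u^4 + 72*u^3*v^2 + 16*u^2*v^4 + 1), Gamma_vuv = 32*u^3*v^2/(16*u^4*v^2 + 81*u^4 + 72*u^3*v^2 + 16*u^2*v^4 + 1), Gamma_vvv = 16*u^4*v/(16*u^4*v^2 + 81*u^4 + 72*u^3*v^2 + 16*u^2*v^4 + 1)


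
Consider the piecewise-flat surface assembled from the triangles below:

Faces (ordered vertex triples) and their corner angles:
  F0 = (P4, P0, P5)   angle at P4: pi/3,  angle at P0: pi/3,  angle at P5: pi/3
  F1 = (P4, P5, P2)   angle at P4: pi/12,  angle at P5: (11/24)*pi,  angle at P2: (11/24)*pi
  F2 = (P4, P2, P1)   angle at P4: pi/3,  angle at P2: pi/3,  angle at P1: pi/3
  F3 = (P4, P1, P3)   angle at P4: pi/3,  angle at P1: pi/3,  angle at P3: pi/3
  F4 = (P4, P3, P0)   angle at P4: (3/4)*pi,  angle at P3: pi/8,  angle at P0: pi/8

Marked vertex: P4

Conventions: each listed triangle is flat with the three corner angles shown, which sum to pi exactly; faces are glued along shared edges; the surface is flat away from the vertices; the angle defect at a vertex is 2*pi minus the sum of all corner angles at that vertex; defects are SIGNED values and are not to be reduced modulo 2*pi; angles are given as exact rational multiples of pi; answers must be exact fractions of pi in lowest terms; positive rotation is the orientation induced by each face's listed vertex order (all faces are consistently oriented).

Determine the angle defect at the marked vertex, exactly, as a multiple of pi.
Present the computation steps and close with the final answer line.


Sum of corner angles at P4: (11/6)*pi
defect = 2*pi - (11/6)*pi

Answer: defect(P4) = pi/6


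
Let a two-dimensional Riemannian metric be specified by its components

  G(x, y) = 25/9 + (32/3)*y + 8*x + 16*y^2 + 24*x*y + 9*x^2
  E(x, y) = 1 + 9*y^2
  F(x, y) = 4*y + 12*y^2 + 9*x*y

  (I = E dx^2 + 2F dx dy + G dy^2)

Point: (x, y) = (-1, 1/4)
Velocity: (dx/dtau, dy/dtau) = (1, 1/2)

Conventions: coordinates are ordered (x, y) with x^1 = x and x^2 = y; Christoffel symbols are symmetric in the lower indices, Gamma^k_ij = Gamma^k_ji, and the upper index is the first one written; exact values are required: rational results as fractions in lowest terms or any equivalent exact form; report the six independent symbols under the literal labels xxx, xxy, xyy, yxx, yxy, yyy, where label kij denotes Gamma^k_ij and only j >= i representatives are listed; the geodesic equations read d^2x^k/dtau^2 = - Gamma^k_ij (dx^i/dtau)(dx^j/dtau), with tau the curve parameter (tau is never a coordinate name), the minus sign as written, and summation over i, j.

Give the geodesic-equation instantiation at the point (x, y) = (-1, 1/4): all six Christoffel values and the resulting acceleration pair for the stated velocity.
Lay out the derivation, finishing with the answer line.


E = 25/16, F = -1/2, G = 13/9 at the point
E_x = 0, E_y = 9/2, F_x = 9/4, F_y = 1, G_x = -4, G_y = -16/3
EG - F^2 = 289/144;  g^inv = (144/289) * [[13/9, 1/2], [1/2, 25/16]]
first-kind symbols [ij,l] = (1/2)(d_i g_jl + d_j g_il - d_l g_ij): [xx,x] = E_x/2 = 0, [xx,y] = F_x - E_y/2 = 0, [xy,x] = E_y/2 = 9/4, [xy,y] = G_x/2 = -2, [yy,x] = F_y - G_x/2 = 3, [yy,y] = G_y/2 = -8/3
Gamma^x_ij = (G*[ij,x] - F*[ij,y])/(EG - F^2), Gamma^y_ij = (E*[ij,y] - F*[ij,x])/(EG - F^2)
Gamma_xxx = 0, Gamma_xxy = 324/289, Gamma_xyy = 432/289, Gamma_yxx = 0, Gamma_yxy = -288/289, Gamma_yyy = -384/289
d^2x/dtau^2 = -(Gamma_xxx*(1)^2 + 2*Gamma_xxy*(1)*(1/2) + Gamma_xyy*(1/2)^2) = -432/289
d^2y/dtau^2 = -(Gamma_yxx*(1)^2 + 2*Gamma_yxy*(1)*(1/2) + Gamma_yyy*(1/2)^2) = 384/289

Answer: Gamma_xxx = 0, Gamma_xxy = 324/289, Gamma_xyy = 432/289, Gamma_yxx = 0, Gamma_yxy = -288/289, Gamma_yyy = -384/289; accelerations (d^2x/dtau^2, d^2y/dtau^2) = (-432/289, 384/289)


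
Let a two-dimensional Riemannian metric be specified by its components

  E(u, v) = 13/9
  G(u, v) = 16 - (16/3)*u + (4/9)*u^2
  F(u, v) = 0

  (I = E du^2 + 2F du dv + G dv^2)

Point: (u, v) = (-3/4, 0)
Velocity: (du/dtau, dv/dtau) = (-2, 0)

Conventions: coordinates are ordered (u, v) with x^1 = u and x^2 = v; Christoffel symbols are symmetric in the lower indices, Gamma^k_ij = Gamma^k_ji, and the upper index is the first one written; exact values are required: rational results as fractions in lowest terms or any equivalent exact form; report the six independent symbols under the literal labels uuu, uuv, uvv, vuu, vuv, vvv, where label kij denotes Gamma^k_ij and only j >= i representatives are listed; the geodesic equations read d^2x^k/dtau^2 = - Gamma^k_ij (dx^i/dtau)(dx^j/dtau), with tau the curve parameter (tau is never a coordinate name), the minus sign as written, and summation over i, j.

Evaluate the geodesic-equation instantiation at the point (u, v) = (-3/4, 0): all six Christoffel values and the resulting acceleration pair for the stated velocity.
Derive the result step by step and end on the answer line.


E = 13/9, F = 0, G = 81/4 at the point
E_u = 0, E_v = 0, F_u = 0, F_v = 0, G_u = -6, G_v = 0
EG - F^2 = 117/4;  g^inv = (4/117) * [[81/4, 0], [0, 13/9]]
first-kind symbols [ij,l] = (1/2)(d_i g_jl + d_j g_il - d_l g_ij): [uu,u] = E_u/2 = 0, [uu,v] = F_u - E_v/2 = 0, [uv,u] = E_v/2 = 0, [uv,v] = G_u/2 = -3, [vv,u] = F_v - G_u/2 = 3, [vv,v] = G_v/2 = 0
Gamma^u_ij = (G*[ij,u] - F*[ij,v])/(EG - F^2), Gamma^v_ij = (E*[ij,v] - F*[ij,u])/(EG - F^2)
Gamma_uuu = 0, Gamma_uuv = 0, Gamma_uvv = 27/13, Gamma_vuu = 0, Gamma_vuv = -4/27, Gamma_vvv = 0
d^2u/dtau^2 = -(Gamma_uuu*(-2)^2 + 2*Gamma_uuv*(-2)*(0) + Gamma_uvv*(0)^2) = 0
d^2v/dtau^2 = -(Gamma_vuu*(-2)^2 + 2*Gamma_vuv*(-2)*(0) + Gamma_vvv*(0)^2) = 0

Answer: Gamma_uuu = 0, Gamma_uuv = 0, Gamma_uvv = 27/13, Gamma_vuu = 0, Gamma_vuv = -4/27, Gamma_vvv = 0; accelerations (d^2u/dtau^2, d^2v/dtau^2) = (0, 0)


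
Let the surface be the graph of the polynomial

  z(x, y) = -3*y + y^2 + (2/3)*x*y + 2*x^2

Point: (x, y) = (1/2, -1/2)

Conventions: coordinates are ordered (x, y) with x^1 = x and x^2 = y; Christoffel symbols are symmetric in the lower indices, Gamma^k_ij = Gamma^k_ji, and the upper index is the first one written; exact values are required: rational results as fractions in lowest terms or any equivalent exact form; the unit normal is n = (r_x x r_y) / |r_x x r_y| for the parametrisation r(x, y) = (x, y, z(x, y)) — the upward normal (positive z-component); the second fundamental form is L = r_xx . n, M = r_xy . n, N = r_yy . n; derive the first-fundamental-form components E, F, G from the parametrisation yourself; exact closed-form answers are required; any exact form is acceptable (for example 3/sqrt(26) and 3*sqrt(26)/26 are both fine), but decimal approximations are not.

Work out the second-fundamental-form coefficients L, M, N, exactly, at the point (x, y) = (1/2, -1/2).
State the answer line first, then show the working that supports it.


Answer: L = 12*sqrt(155)/155, M = 2*sqrt(155)/155, N = 6*sqrt(155)/155

z_x = 5/3, z_y = -11/3, z_xx = 4, z_xy = 2/3, z_yy = 2
E = 34/9, F = -55/9, G = 130/9; answer radicand W^2 = 155/9
unnormalised second-form numerators: l = 4, m = 2/3, n = 2; L = l/sqrt(155/9), and similarly M = m/sqrt(W^2), N = n/sqrt(W^2)


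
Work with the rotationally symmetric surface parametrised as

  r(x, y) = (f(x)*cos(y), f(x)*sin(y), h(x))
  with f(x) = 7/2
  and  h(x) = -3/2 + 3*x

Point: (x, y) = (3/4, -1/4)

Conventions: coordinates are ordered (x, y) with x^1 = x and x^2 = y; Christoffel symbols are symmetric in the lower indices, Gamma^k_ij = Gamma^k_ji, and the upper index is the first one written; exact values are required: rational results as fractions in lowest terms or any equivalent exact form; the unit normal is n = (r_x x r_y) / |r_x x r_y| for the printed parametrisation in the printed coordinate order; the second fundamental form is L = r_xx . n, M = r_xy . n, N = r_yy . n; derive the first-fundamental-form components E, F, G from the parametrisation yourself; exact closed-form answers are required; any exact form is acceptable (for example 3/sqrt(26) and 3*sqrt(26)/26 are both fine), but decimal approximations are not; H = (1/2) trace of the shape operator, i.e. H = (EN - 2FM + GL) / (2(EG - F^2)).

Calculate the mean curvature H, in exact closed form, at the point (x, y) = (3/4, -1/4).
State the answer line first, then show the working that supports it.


Answer: H = 1/7

f = 7/2, f' = 0, f'' = 0, h' = 3, h'' = 0
E = 9, F = 0, G = 49/4; answer radicand W^2 = 9
unnormalised second-form numerators: l = 0, m = 0, n = 21/2; L = l/sqrt(9), and similarly M = m/sqrt(W^2), N = n/sqrt(W^2)
H = (E*n - 2*F*m + G*l) / (2*(EG - F^2)*sqrt(W^2)); E*n - 2*F*m + G*l = 189/2, EG - F^2 = 441/4, so H = (3/7)/sqrt(9)


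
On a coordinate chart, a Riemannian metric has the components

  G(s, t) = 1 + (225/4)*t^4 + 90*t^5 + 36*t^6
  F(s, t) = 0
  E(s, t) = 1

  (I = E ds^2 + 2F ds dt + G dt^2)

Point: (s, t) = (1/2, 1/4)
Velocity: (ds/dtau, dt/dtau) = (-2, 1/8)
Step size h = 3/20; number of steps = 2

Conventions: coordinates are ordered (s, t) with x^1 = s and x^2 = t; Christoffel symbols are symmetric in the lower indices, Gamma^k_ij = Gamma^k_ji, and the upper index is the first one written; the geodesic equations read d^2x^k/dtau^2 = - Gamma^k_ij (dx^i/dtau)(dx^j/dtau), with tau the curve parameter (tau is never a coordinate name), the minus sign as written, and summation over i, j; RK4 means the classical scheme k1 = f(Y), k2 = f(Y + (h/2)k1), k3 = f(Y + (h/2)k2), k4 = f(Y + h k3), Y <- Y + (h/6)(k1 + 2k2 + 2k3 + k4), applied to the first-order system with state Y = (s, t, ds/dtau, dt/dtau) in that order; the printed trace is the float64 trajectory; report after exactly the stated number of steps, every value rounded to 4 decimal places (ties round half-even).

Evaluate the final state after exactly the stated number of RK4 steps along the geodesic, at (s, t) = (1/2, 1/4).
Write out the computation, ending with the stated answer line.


f(Y) = (ds/dtau, dt/dtau, -Gamma^s_ij Y'^i Y'^j, -Gamma^t_ij Y'^i Y'^j) with the Gammas evaluated at the stage position; h = 0.150000; intermediate values shown to 6 dp
step 0: s = 0.5000, t = 0.2500, ds/dtau = -2.0000, dt/dtau = 0.1250
step 1:
  k1: at (s, t) = (0.500000, 0.250000), (ds/dtau, dt/dtau) = (-2.000000, 0.125000); Gamma_sss = 0.000000, Gamma_sst = 0.000000, Gamma_stt = 0.000000, Gamma_tss = 0.000000, Gamma_tst = 0.000000, Gamma_ttt = 2.083086; k1 = (-2.000000, 0.125000, 0.000000, -0.032548)
  k2: at (s, t) = (0.350000, 0.259375), (ds/dtau, dt/dtau) = (-2.000000, 0.122559); Gamma_sss = 0.000000, Gamma_sst = 0.000000, Gamma_stt = 0.000000, Gamma_tss = 0.000000, Gamma_tst = 0.000000, Gamma_ttt = 2.266775; k2 = (-2.000000, 0.122559, 0.000000, -0.034048)
  k3: at (s, t) = (0.350000, 0.259192), (ds/dtau, dt/dtau) = (-2.000000, 0.122446); Gamma_sss = 0.000000, Gamma_sst = 0.000000, Gamma_stt = 0.000000, Gamma_tss = 0.000000, Gamma_tst = 0.000000, Gamma_ttt = 2.263201; k3 = (-2.000000, 0.122446, 0.000000, -0.033932)
  k4: at (s, t) = (0.200000, 0.268367), (ds/dtau, dt/dtau) = (-2.000000, 0.119910); Gamma_sss = 0.000000, Gamma_sst = 0.000000, Gamma_stt = 0.000000, Gamma_tss = 0.000000, Gamma_tst = 0.000000, Gamma_ttt = 2.440976; k4 = (-2.000000, 0.119910, 0.000000, -0.035097)
  Y <- Y + (h/6)(k1 + 2k2 + 2k3 + k4): s = 0.2000, t = 0.2684, ds/dtau = -2.0000, dt/dtau = 0.1199
step 2:
  k1: at (s, t) = (0.200000, 0.268373), (ds/dtau, dt/dtau) = (-2.000000, 0.119910); Gamma_sss = 0.000000, Gamma_sst = 0.000000, Gamma_stt = 0.000000, Gamma_tss = 0.000000, Gamma_tst = 0.000000, Gamma_ttt = 2.441092; k1 = (-2.000000, 0.119910, 0.000000, -0.035099)
  k2: at (s, t) = (0.050000, 0.277366), (ds/dtau, dt/dtau) = (-2.000000, 0.117277); Gamma_sss = 0.000000, Gamma_sst = 0.000000, Gamma_stt = 0.000000, Gamma_tss = 0.000000, Gamma_tst = 0.000000, Gamma_ttt = 2.611482; k2 = (-2.000000, 0.117277, 0.000000, -0.035918)
  k3: at (s, t) = (0.050000, 0.277169), (ds/dtau, dt/dtau) = (-2.000000, 0.117216); Gamma_sss = 0.000000, Gamma_sst = 0.000000, Gamma_stt = 0.000000, Gamma_tss = 0.000000, Gamma_tst = 0.000000, Gamma_ttt = 2.607795; k3 = (-2.000000, 0.117216, 0.000000, -0.035830)
  k4: at (s, t) = (-0.100000, 0.285955), (ds/dtau, dt/dtau) = (-2.000000, 0.114535); Gamma_sss = 0.000000, Gamma_sst = 0.000000, Gamma_stt = 0.000000, Gamma_tss = 0.000000, Gamma_tst = 0.000000, Gamma_ttt = 2.769032; k4 = (-2.000000, 0.114535, 0.000000, -0.036325)
  Y <- Y + (h/6)(k1 + 2k2 + 2k3 + k4): s = -0.1000, t = 0.2860, ds/dtau = -2.0000, dt/dtau = 0.1145

Answer: s = -0.1000, t = 0.2860, ds/dtau = -2.0000, dt/dtau = 0.1145


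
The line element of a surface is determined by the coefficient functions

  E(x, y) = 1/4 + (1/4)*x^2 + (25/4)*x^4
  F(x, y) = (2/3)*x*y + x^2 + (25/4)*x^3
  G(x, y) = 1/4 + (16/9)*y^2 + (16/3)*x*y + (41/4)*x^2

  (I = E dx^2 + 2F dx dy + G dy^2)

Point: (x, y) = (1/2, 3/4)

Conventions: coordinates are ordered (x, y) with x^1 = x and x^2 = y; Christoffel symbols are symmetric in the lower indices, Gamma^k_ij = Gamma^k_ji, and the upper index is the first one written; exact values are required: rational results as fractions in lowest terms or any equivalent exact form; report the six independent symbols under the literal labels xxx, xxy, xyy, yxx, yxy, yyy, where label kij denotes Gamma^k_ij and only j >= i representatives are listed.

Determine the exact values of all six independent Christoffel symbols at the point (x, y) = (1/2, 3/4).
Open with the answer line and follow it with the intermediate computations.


Answer: Gamma_xxx = 963/1252, Gamma_xxy = -2337/626, Gamma_xyy = -16471/939, Gamma_yxx = 2241/2504, Gamma_yxy = 2565/1252, Gamma_yyy = 8123/1878

E = 45/64, F = 41/32, G = 93/16 at the point
E_x = 27/8, E_y = 0, F_x = 99/16, F_y = 1/3, G_x = 57/4, G_y = 16/3
EG - F^2 = 313/128;  g^inv = (128/313) * [[93/16, -41/32], [-41/32, 45/64]]
first-kind symbols [ij,l] = (1/2)(d_i g_jl + d_j g_il - d_l g_ij): [xx,x] = E_x/2 = 27/16, [xx,y] = F_x - E_y/2 = 99/16, [xy,x] = E_y/2 = 0, [xy,y] = G_x/2 = 57/8, [yy,x] = F_y - G_x/2 = -163/24, [yy,y] = G_y/2 = 8/3
Gamma^x_ij = (G*[ij,x] - F*[ij,y])/(EG - F^2), Gamma^y_ij = (E*[ij,y] - F*[ij,x])/(EG - F^2)


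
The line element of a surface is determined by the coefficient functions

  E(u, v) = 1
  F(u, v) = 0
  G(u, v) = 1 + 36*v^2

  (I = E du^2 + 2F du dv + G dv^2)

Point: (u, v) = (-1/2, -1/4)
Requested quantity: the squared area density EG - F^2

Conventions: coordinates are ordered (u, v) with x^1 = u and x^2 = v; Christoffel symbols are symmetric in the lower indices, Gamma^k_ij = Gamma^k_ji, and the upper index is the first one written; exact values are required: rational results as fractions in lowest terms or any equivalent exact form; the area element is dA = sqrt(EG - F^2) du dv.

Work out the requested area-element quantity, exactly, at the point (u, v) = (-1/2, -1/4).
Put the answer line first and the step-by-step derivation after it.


Answer: EG - F^2 = 13/4

E = 1, F = 0, G = 13/4; EG - F^2 = 13/4


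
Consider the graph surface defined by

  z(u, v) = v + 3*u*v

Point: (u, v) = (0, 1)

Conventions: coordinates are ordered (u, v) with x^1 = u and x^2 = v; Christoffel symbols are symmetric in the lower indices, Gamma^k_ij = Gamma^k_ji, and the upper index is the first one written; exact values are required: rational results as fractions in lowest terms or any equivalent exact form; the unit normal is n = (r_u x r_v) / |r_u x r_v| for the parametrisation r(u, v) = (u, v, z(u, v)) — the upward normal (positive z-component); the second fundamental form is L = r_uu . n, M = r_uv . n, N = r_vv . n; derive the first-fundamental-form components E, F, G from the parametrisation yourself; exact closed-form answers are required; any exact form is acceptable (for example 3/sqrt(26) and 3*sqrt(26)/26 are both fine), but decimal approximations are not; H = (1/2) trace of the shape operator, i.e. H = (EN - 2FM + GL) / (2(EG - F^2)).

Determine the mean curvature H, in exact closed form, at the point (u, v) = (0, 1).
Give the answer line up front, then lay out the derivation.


Answer: H = -9*sqrt(11)/121

z_u = 3, z_v = 1, z_uu = 0, z_uv = 3, z_vv = 0
E = 10, F = 3, G = 2; answer radicand W^2 = 11
unnormalised second-form numerators: l = 0, m = 3, n = 0; L = l/sqrt(11), and similarly M = m/sqrt(W^2), N = n/sqrt(W^2)
H = (E*n - 2*F*m + G*l) / (2*(EG - F^2)*sqrt(W^2)); E*n - 2*F*m + G*l = -18, EG - F^2 = 11, so H = (-9/11)/sqrt(11)


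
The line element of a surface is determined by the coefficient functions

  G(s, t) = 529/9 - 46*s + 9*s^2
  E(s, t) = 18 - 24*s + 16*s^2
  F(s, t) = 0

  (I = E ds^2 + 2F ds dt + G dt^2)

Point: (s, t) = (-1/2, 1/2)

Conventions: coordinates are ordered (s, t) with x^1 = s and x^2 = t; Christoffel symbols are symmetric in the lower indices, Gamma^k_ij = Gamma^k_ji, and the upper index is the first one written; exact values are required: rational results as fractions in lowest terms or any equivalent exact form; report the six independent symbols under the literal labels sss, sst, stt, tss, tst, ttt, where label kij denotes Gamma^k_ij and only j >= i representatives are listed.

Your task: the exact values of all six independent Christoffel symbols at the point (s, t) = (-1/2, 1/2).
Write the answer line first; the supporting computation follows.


Answer: Gamma_sss = -10/17, Gamma_sst = 0, Gamma_stt = 55/68, Gamma_tss = 0, Gamma_tst = -18/55, Gamma_ttt = 0

E = 34, F = 0, G = 3025/36 at the point
E_s = -40, E_t = 0, F_s = 0, F_t = 0, G_s = -55, G_t = 0
EG - F^2 = 51425/18;  g^inv = (18/51425) * [[3025/36, 0], [0, 34]]
first-kind symbols [ij,l] = (1/2)(d_i g_jl + d_j g_il - d_l g_ij): [ss,s] = E_s/2 = -20, [ss,t] = F_s - E_t/2 = 0, [st,s] = E_t/2 = 0, [st,t] = G_s/2 = -55/2, [tt,s] = F_t - G_s/2 = 55/2, [tt,t] = G_t/2 = 0
Gamma^s_ij = (G*[ij,s] - F*[ij,t])/(EG - F^2), Gamma^t_ij = (E*[ij,t] - F*[ij,s])/(EG - F^2)


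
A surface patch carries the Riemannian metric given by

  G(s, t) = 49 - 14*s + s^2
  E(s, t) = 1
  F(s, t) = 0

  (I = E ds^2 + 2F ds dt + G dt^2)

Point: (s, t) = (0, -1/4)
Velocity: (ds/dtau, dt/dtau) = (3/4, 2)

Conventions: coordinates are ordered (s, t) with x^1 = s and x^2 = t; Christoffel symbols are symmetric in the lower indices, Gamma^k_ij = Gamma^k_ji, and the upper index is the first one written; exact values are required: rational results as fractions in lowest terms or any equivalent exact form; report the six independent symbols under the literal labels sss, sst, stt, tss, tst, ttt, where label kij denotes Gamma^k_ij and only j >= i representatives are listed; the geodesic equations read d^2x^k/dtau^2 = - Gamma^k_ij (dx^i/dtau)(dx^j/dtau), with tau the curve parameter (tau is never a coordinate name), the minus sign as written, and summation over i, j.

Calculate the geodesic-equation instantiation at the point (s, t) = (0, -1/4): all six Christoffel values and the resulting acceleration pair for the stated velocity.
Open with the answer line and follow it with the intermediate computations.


Answer: Gamma_sss = 0, Gamma_sst = 0, Gamma_stt = 7, Gamma_tss = 0, Gamma_tst = -1/7, Gamma_ttt = 0; accelerations (d^2s/dtau^2, d^2t/dtau^2) = (-28, 3/7)

E = 1, F = 0, G = 49 at the point
E_s = 0, E_t = 0, F_s = 0, F_t = 0, G_s = -14, G_t = 0
EG - F^2 = 49;  g^inv = (1/49) * [[49, 0], [0, 1]]
first-kind symbols [ij,l] = (1/2)(d_i g_jl + d_j g_il - d_l g_ij): [ss,s] = E_s/2 = 0, [ss,t] = F_s - E_t/2 = 0, [st,s] = E_t/2 = 0, [st,t] = G_s/2 = -7, [tt,s] = F_t - G_s/2 = 7, [tt,t] = G_t/2 = 0
Gamma^s_ij = (G*[ij,s] - F*[ij,t])/(EG - F^2), Gamma^t_ij = (E*[ij,t] - F*[ij,s])/(EG - F^2)
Gamma_sss = 0, Gamma_sst = 0, Gamma_stt = 7, Gamma_tss = 0, Gamma_tst = -1/7, Gamma_ttt = 0
d^2s/dtau^2 = -(Gamma_sss*(3/4)^2 + 2*Gamma_sst*(3/4)*(2) + Gamma_stt*(2)^2) = -28
d^2t/dtau^2 = -(Gamma_tss*(3/4)^2 + 2*Gamma_tst*(3/4)*(2) + Gamma_ttt*(2)^2) = 3/7


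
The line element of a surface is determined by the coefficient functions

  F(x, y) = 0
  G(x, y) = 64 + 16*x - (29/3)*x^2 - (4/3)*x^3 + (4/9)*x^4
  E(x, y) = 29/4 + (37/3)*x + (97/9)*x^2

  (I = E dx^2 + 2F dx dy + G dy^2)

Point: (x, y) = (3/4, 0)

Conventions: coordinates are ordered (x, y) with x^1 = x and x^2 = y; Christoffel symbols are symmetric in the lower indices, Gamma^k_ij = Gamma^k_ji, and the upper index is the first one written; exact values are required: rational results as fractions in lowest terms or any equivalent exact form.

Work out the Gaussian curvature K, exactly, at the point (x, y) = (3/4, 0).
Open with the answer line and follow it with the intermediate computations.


Answer: K = 512/72561

E = 361/16, F = 0, G = 4489/64, EG - F^2 = 1620529/1024 at the point
E_x = 57/2, E_y = 0, F_x = 0, F_y = 0, G_x = 0, G_y = 0
E_yy = 0, F_xy = 0, G_xx = -67/3
By Brioschi, K is (det M1 - det M2) divided by (EG - F^2) squared.
M1 = [[-E_yy/2 + F_xy - G_xx/2, E_x/2, F_x - E_y/2], [F_y - G_x/2, E, F], [G_y/2, F, G]] = [[67/6, 57/4, 0], [0, 361/16, 0], [0, 0, 4489/64]]; det M1 = 108575443/6144
M2 = [[0, E_y/2, G_x/2], [E_y/2, E, F], [G_x/2, F, G]] = [[0, 0, 0], [0, 361/16, 0], [0, 0, 4489/64]]; det M2 = 0
det M1 - det M2 = 108575443/6144; K = 108575443/6144 / (1620529/1024)^2 = 512/72561


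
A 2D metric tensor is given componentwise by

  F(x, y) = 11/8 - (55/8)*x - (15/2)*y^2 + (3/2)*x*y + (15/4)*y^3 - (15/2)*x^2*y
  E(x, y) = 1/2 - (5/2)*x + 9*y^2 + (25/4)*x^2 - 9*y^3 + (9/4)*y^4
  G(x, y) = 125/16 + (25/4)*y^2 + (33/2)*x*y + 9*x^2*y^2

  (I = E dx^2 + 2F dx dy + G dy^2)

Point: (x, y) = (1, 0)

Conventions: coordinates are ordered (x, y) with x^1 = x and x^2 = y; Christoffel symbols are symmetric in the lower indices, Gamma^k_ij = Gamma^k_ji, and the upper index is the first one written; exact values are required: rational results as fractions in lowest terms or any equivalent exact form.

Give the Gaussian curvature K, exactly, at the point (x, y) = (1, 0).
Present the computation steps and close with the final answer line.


E = 17/4, F = -11/2, G = 125/16, EG - F^2 = 189/64 at the point
E_x = 10, E_y = 0, F_x = -55/8, F_y = -6, G_x = 0, G_y = 33/2
E_yy = 18, F_xy = -27/2, G_xx = 0
The intrinsic route: Brioschi's K = (det M1 - det M2)/(EG - F^2)^2.
M1 = [[-E_yy/2 + F_xy - G_xx/2, E_x/2, F_x - E_y/2], [F_y - G_x/2, E, F], [G_y/2, F, G]] = [[-45/2, 5, -55/8], [-6, 17/4, -11/2], [33/4, -11/2, 125/16]]; det M1 = -2865/64
M2 = [[0, E_y/2, G_x/2], [E_y/2, E, F], [G_x/2, F, G]] = [[0, 0, 0], [0, 17/4, -11/2], [0, -11/2, 125/16]]; det M2 = 0
det M1 - det M2 = -2865/64; K = -2865/64 / (189/64)^2 = -61120/11907

Answer: K = -61120/11907


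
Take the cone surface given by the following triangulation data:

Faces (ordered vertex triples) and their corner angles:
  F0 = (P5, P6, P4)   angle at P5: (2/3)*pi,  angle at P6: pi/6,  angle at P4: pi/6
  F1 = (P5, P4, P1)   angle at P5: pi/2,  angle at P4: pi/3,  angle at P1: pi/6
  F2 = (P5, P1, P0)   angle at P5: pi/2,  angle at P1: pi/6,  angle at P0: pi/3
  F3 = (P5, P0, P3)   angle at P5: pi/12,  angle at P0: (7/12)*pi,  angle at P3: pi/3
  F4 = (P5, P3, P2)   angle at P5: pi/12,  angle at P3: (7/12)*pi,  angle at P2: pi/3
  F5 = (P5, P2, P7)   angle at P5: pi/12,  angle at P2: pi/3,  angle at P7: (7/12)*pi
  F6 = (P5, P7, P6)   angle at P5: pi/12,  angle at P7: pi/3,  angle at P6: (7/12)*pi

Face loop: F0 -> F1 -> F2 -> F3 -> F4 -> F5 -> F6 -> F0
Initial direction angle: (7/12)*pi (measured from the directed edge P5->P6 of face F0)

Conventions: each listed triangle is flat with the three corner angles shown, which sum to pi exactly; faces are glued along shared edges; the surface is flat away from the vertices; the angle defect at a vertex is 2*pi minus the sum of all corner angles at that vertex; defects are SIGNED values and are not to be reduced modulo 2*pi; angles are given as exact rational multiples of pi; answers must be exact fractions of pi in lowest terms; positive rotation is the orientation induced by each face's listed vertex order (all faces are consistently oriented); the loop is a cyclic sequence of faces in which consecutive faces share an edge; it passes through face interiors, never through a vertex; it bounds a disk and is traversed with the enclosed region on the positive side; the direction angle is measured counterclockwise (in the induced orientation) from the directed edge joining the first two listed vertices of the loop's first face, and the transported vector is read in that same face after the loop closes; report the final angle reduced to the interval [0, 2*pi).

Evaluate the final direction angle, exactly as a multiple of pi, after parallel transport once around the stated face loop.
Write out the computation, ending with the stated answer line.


enclosed vertex P5: corner angles sum to 2*pi, defect = 2*pi - 2*pi = 0
adding the enclosed defects to the starting angle (mod 2*pi, induced orientation) gives the holonomy
final angle = (7/12)*pi + 0 = (7/12)*pi (mod 2*pi)

Answer: final direction angle = (7/12)*pi


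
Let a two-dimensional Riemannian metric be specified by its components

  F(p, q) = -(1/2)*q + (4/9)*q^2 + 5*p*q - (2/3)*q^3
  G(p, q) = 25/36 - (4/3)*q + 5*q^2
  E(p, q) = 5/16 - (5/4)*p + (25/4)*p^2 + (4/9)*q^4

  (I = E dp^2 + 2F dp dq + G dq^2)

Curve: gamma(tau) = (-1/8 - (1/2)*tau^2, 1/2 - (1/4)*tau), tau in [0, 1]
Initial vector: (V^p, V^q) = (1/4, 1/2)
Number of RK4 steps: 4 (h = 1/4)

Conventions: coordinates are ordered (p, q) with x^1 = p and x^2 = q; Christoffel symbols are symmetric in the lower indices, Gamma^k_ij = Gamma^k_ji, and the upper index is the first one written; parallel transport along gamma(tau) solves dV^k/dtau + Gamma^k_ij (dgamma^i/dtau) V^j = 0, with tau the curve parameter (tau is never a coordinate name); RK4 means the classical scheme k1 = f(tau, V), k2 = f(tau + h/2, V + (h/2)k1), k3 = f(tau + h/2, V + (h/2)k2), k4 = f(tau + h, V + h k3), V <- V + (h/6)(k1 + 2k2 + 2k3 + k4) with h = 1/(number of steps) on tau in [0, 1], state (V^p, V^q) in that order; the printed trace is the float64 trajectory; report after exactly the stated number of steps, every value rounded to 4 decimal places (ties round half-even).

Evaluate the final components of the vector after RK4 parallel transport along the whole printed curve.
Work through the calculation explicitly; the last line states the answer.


gamma'(tau) = (-tau, -1/4); f(tau, V)^k = -Gamma^k_ij(gamma(tau)) gamma'^i(tau) V^j; h = 1/4; intermediate values shown to 6 dp
curve data and Christoffel symbols at the stage parameters:
  tau = 0.000000: gamma = (-0.125000, 0.500000), gamma' = (0.000000, -0.250000); Gamma_ppp = -1.097560, Gamma_ppq = 0.299964, Gamma_pqq = -1.115900, Gamma_qpp = 1.410260, Gamma_qpq = 0.125529, Gamma_qqq = 0.967803
  tau = 0.125000: gamma = (-0.132812, 0.468750), gamma' = (-0.125000, -0.250000); Gamma_ppp = -1.202260, Gamma_ppq = 0.239862, Gamma_pqq = -1.165986, Gamma_qpp = 1.396341, Gamma_qpq = 0.106096, Gamma_qqq = 0.920026
  tau = 0.250000: gamma = (-0.156250, 0.437500), gamma' = (-0.250000, -0.250000); Gamma_ppp = -1.334855, Gamma_ppq = 0.180491, Gamma_pqq = -1.257729, Gamma_qpp = 1.314291, Gamma_qpq = 0.089778, Gamma_qqq = 0.798205
  tau = 0.375000: gamma = (-0.195312, 0.406250), gamma' = (-0.375000, -0.250000); Gamma_ppp = -1.465809, Gamma_ppq = 0.125854, Gamma_pqq = -1.369503, Gamma_qpp = 1.159931, Gamma_qpq = 0.073507, Gamma_qqq = 0.595437
  tau = 0.500000: gamma = (-0.250000, 0.375000), gamma' = (-0.500000, -0.250000); Gamma_ppp = -1.553009, Gamma_ppq = 0.080299, Gamma_pqq = -1.458261, Gamma_qpp = 0.948593, Gamma_qpq = 0.056264, Gamma_qqq = 0.324459
  tau = 0.625000: gamma = (-0.320312, 0.343750), gamma' = (-0.625000, -0.250000); Gamma_ppp = -1.563897, Gamma_ppq = 0.046714, Gamma_pqq = -1.482188, Gamma_qpp = 0.716684, Gamma_qpq = 0.039373, Gamma_qqq = 0.023021
  tau = 0.750000: gamma = (-0.406250, 0.312500), gamma' = (-0.750000, -0.250000); Gamma_ppp = -1.495956, Gamma_ppq = 0.024974, Gamma_pqq = -1.427687, Gamma_qpp = 0.504585, Gamma_qpq = 0.025036, Gamma_qqq = -0.261821
  tau = 0.875000: gamma = (-0.507812, 0.281250), gamma' = (-0.875000, -0.250000); Gamma_ppp = -1.373296, Gamma_ppq = 0.012454, Gamma_pqq = -1.312472, Gamma_qpp = 0.336498, Gamma_qpq = 0.014534, Gamma_qqq = -0.497318
  tau = 1.000000: gamma = (-0.625000, 0.250000), gamma' = (-1.000000, -0.250000); Gamma_ppp = -1.226812, Gamma_ppq = 0.005875, Gamma_pqq = -1.166711, Gamma_qpp = 0.216165, Gamma_qpq = 0.007753, Gamma_qqq = -0.673598
step 0: V^p = 0.2500, V^q = 0.5000
step 1: k1 = (-0.120740, 0.128821), k2 = (-0.156184, 0.172784), k3 = (-0.157221, 0.173230), k4 = (-0.207122, 0.194569); V <- V + (h/6)(k1 + 2k2 + 2k3 + k4): V^p = 0.2102, V^q = 0.5423
step 2: k1 = (-0.206717, 0.194182), k2 = (-0.262794, 0.183549), k3 = (-0.258769, 0.180136), k4 = (-0.300626, 0.135237); V <- V + (h/6)(k1 + 2k2 + 2k3 + k4): V^p = 0.1456, V^q = 0.5863
step 3: k1 = (-0.300369, 0.135171), k2 = (-0.310288, 0.067789), k3 = (-0.306216, 0.066966), k4 = (-0.281015, -0.001582); V <- V + (h/6)(k1 + 2k2 + 2k3 + k4): V^p = 0.0700, V^q = 0.6031
step 4: k1 = (-0.282098, -0.001217), k2 = (-0.232937, -0.056940), k3 = (-0.238093, -0.054331), k4 = (-0.181358, -0.092421); V <- V + (h/6)(k1 + 2k2 + 2k3 + k4): V^p = 0.0115, V^q = 0.5900

Answer: V^p = 0.0115, V^q = 0.5900
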